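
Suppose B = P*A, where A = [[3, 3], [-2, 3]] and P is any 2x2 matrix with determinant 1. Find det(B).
15

By the multiplicative property of determinants, det(B) = det(P*A) = det(P) * det(A) = det(A),
so the determinant is invariant under multiplication by any determinant-1 matrix; we just need det(A).

det(A) = (3)(3) - (3)(-2) = 9 - (-6) = 15

Therefore det(B) = 1 * 15 = 15.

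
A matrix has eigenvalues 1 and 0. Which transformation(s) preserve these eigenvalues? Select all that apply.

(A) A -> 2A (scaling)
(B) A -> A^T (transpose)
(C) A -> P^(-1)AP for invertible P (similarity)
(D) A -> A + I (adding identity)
B and C

Eigenvalues are preserved by:
1. Similarity transformations: A -> P^(-1)AP (same characteristic polynomial)
2. Transpose: A^T has the same eigenvalues as A

Eigenvalues are NOT preserved by:
- Adding identity: eigenvalues become 1+1, 0+1
- Scaling: eigenvalues become 2, 0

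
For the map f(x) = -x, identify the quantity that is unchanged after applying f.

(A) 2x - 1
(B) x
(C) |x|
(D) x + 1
C

For f(x) = -x:
Applying f replaces x by -x. Since |-x| = |x|, the absolute value is unchanged by f, whereas x -> -x, 2x - 1 -> -2x - 1 and x + 1 -> -x + 1 all change.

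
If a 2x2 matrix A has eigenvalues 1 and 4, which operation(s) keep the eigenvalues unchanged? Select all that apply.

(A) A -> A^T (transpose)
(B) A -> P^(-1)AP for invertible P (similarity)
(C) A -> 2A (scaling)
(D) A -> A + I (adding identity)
A and B

Eigenvalues are preserved by:
1. Similarity transformations: A -> P^(-1)AP (same characteristic polynomial)
2. Transpose: A^T has the same eigenvalues as A

Eigenvalues are NOT preserved by:
- Adding identity: eigenvalues become 1+1, 4+1
- Scaling: eigenvalues become 2, 8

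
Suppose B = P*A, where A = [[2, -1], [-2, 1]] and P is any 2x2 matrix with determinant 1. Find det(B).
0

By the multiplicative property of determinants, det(B) = det(P*A) = det(P) * det(A) = det(A),
so the determinant is invariant under multiplication by any determinant-1 matrix; we just need det(A).

det(A) = (2)(1) - (-1)(-2) = 2 - 2 = 0

Therefore det(B) = 1 * 0 = 0.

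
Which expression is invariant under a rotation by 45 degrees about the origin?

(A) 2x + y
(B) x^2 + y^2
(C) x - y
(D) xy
B

A rotation by 45 degrees sends (x, y) to (sqrt(2)x/2 - sqrt(2)y/2, sqrt(2)x/2 + sqrt(2)y/2).
Substitute the transformed coordinates into each option and compare with the original:
(A) 2x + y  ->  2(sqrt(2)x/2 - sqrt(2)y/2) + (sqrt(2)x/2 + sqrt(2)y/2) = 3sqrt(2)x/2 - sqrt(2)y/2   [differs from 2x + y: not invariant]
(B) x^2 + y^2  ->  (sqrt(2)x/2 - sqrt(2)y/2)^2 + (sqrt(2)x/2 + sqrt(2)y/2)^2 = x^2 + y^2   [equals x^2 + y^2: invariant]
(C) x - y  ->  (sqrt(2)x/2 - sqrt(2)y/2) - (sqrt(2)x/2 + sqrt(2)y/2) = -sqrt(2)y   [differs from x - y: not invariant]
(D) xy  ->  (sqrt(2)x/2 - sqrt(2)y/2)(sqrt(2)x/2 + sqrt(2)y/2) = x^2/2 - y^2/2   [differs from xy: not invariant]

Only option (B), x^2 + y^2, is unchanged by the transformation.
Geometrically, x^2 + y^2 is the squared distance from the origin, which every rotation about the origin preserves.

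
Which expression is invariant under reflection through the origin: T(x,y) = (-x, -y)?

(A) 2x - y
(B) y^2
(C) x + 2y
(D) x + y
B

The map is reflection through the origin: T(x,y) = (-x, -y).
Substitute the transformed coordinates into each option and compare with the original:
(A) 2x - y  ->  2(-x) - (-y) = -2x + y   [differs from 2x - y: not invariant]
(B) y^2  ->  (-y)^2 = y^2   [equals y^2: invariant]
(C) x + 2y  ->  (-x) + 2(-y) = -x - 2y   [differs from x + 2y: not invariant]
(D) x + y  ->  (-x) + (-y) = -x - y   [differs from x + y: not invariant]

Only option (B), y^2, is unchanged by the transformation.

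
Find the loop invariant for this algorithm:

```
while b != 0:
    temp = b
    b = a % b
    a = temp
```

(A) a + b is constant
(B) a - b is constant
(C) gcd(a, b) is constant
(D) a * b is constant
C

A loop invariant must hold before the first iteration and be re-established by every execution of the body.

(C) gcd(a, b) is constant: One iteration replaces (a, b) by (b, a mod b). Since a mod b = a - q*b for an integer q, any common divisor of a and b divides b and a mod b, and conversely; hence gcd(b, a mod b) = gcd(a, b). For instance (18, 5) -> (5, 3) keeps gcd = 1. At exit b = 0 and a = gcd of the original inputs.

The other options fail:
(A) a + b is constant: e.g. (a, b) = (18, 5) -> (5, 3): the sum goes from 23 to 8.
(B) a - b is constant: e.g. (a, b) = (18, 5) -> (5, 3): the difference goes from 13 to 2.
(D) a * b is constant: e.g. (a, b) = (18, 5) -> (5, 3): the product goes from 90 to 15.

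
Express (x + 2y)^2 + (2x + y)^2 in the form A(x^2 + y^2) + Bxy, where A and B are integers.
5(x^2 + y^2) + 8xy

Expanding: (x + 2y)^2 = x^2 + 4xy + 4y^2
(2x + y)^2 = 4x^2 + 4xy + y^2
Sum = (1+4)(x^2+y^2) + 8xy = 5(x^2 + y^2) + 8xy
This is symmetric in x and y.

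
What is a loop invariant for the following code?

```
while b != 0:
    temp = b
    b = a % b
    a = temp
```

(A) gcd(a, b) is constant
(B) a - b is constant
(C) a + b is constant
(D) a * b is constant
A

A loop invariant must hold before the first iteration and be re-established by every execution of the body.

(A) gcd(a, b) is constant: One iteration replaces (a, b) by (b, a mod b). Since a mod b = a - q*b for an integer q, any common divisor of a and b divides b and a mod b, and conversely; hence gcd(b, a mod b) = gcd(a, b). For instance (22, 6) -> (6, 4) keeps gcd = 2. At exit b = 0 and a = gcd of the original inputs.

The other options fail:
(B) a - b is constant: e.g. (a, b) = (22, 6) -> (6, 4): the difference goes from 16 to 2.
(C) a + b is constant: e.g. (a, b) = (22, 6) -> (6, 4): the sum goes from 28 to 10.
(D) a * b is constant: e.g. (a, b) = (22, 6) -> (6, 4): the product goes from 132 to 24.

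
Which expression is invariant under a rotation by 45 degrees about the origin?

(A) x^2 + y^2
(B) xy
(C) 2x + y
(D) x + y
A

A rotation by 45 degrees sends (x, y) to (sqrt(2)x/2 - sqrt(2)y/2, sqrt(2)x/2 + sqrt(2)y/2).
Substitute the transformed coordinates into each option and compare with the original:
(A) x^2 + y^2  ->  (sqrt(2)x/2 - sqrt(2)y/2)^2 + (sqrt(2)x/2 + sqrt(2)y/2)^2 = x^2 + y^2   [equals x^2 + y^2: invariant]
(B) xy  ->  (sqrt(2)x/2 - sqrt(2)y/2)(sqrt(2)x/2 + sqrt(2)y/2) = x^2/2 - y^2/2   [differs from xy: not invariant]
(C) 2x + y  ->  2(sqrt(2)x/2 - sqrt(2)y/2) + (sqrt(2)x/2 + sqrt(2)y/2) = 3sqrt(2)x/2 - sqrt(2)y/2   [differs from 2x + y: not invariant]
(D) x + y  ->  (sqrt(2)x/2 - sqrt(2)y/2) + (sqrt(2)x/2 + sqrt(2)y/2) = sqrt(2)x   [differs from x + y: not invariant]

Only option (A), x^2 + y^2, is unchanged by the transformation.
Geometrically, x^2 + y^2 is the squared distance from the origin, which every rotation about the origin preserves.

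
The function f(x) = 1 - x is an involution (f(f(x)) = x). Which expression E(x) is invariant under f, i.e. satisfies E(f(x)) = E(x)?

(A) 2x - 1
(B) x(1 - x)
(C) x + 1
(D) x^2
B

Replace x by f(x) = 1 - x in each option and simplify. As a quick numerical cross-check, also compare E(3) with E(f(3)) = E(-2).

(A) 2x - 1  ->  2(1 - x) - 1 = 1 - 2x; check: E(3) = 5 but E(-2) = -5.   [not invariant]
(B) x(1 - x)  ->  (1 - x)(1 - (1 - x)), which simplifies back to x(1 - x); check: E(3) = -6, E(-2) = -6.   [invariant]
(C) x + 1  ->  (1 - x) + 1 = 2 - x; check: E(3) = 4 but E(-2) = -1.   [not invariant]
(D) x^2  ->  (1 - x)^2 = (x - 1)^2; check: E(3) = 9 but E(-2) = 4.   [not invariant]

Only (B) is unchanged. E is symmetric under swapping x with f(x) = 1 - x, which is exactly what an involution does.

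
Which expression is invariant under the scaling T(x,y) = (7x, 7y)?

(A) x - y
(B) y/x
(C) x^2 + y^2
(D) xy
B

Under the uniform scaling T(x,y) = (7x, 7y):
Substitute the transformed coordinates into each option and compare with the original:
(A) x - y  ->  (7x) - (7y) = 7x - 7y   [differs from x - y: not invariant]
(B) y/x  ->  (7y)/(7x) = y/x   [equals y/x: invariant]
(C) x^2 + y^2  ->  (7x)^2 + (7y)^2 = 49x^2 + 49y^2   [differs from x^2 + y^2: not invariant]
(D) xy  ->  (7x)(7y) = 49xy   [differs from xy: not invariant]

Only option (B), y/x, is unchanged by the transformation.
The common factor 7 cancels in a ratio of coordinates, while sums, products and sums of squares pick up factors of 7 or 49.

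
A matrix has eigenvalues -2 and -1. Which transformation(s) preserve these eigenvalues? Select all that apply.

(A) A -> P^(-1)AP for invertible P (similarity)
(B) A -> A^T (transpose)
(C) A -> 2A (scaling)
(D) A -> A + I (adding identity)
A and B

Eigenvalues are preserved by:
1. Similarity transformations: A -> P^(-1)AP (same characteristic polynomial)
2. Transpose: A^T has the same eigenvalues as A

Eigenvalues are NOT preserved by:
- Adding identity: eigenvalues become -2+1, -1+1
- Scaling: eigenvalues become -4, -2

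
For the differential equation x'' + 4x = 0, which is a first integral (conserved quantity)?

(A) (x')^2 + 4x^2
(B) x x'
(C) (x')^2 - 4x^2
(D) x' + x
A

A first integral I satisfies dI/dt = 0 along every solution. Differentiate each option and use the equation of motion:
(A) d/dt[(x')^2 + 4x^2] = 2x'x'' + 8x x' = 2x'(-4x) + 8x x' = 0
(B) d/dt[x x'] = (x')^2 + x x'' = (x')^2 - 4x^2, not identically 0
(C) d/dt[(x')^2 - 4x^2] = 2x'x'' - 8x x' = -16x x', not identically 0
(D) d/dt[x' + x] = x'' + x' = -4x + x', not identically 0

Only (A) has zero time-derivative. So the energy-like quantity (x')^2 + 4x^2 is the first integral.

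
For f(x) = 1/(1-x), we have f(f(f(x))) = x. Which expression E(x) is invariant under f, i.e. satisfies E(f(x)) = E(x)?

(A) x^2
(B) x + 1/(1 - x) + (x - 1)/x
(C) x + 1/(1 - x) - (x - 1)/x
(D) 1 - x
B

Replace x by f(x) = 1/(1 - x) in each option and simplify. As a quick numerical cross-check, also compare E(4) with E(f(4)) = E(-1/3).

(A) x^2  ->  (1/(1 - x))^2 = (x - 1)^(-2); check: E(4) = 16 but E(-1/3) = 1/9.   [not invariant]
(B) x + 1/(1 - x) + (x - 1)/x  ->  (1/(1 - x)) + 1/(1 - (1/(1 - x))) + ((1/(1 - x)) - 1)/(1/(1 - x)), which simplifies back to x + 1/(1 - x) + (x - 1)/x; check: E(4) = 53/12, E(-1/3) = 53/12.   [invariant]
(C) x + 1/(1 - x) - (x - 1)/x  ->  (1/(1 - x)) + 1/(1 - (1/(1 - x))) - ((1/(1 - x)) - 1)/(1/(1 - x)) = (x^2(1 - x) - x + (x - 1)^2)/(x(x - 1)); check: E(4) = 35/12 but E(-1/3) = -43/12.   [not invariant]
(D) 1 - x  ->  1 - (1/(1 - x)) = x/(x - 1); check: E(4) = -3 but E(-1/3) = 4/3.   [not invariant]

Only (B) is unchanged. Indeed f(f(x)) = 1/(1 - 1/(1-x)) = (1-x)/(-x) = (x-1)/x, so E(x) = x + f(x) + f(f(x)) is the sum over the whole 3-cycle; applying f just permutes the three terms cyclically (x -> f(x) -> f(f(x)) -> x), leaving the sum unchanged.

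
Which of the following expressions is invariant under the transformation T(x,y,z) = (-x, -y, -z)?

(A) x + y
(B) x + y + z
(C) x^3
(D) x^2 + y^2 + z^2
D

Apply T(x,y,z) = (-x, -y, -z) to each option, i.e. replace (x, y, z) by the transformed coordinates.
Substitute the transformed coordinates into each option and compare with the original:
(A) x + y  ->  (-x) + (-y) = -x - y   [differs from x + y: not invariant]
(B) x + y + z  ->  (-x) + (-y) + (-z) = -x - y - z   [differs from x + y + z: not invariant]
(C) x^3  ->  (-x)^3 = -x^3   [differs from x^3: not invariant]
(D) x^2 + y^2 + z^2  ->  (-x)^2 + (-y)^2 + (-z)^2 = x^2 + y^2 + z^2   [equals x^2 + y^2 + z^2: invariant]

Only option (D), x^2 + y^2 + z^2, is unchanged by the transformation.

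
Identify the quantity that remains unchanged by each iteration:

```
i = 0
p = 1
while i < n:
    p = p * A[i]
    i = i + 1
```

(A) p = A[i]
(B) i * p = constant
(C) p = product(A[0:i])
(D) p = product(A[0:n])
C

A loop invariant must hold before the first iteration and be re-established by every execution of the body.

(C) p = product(A[0:i]): Initially i = 0 and p = 1 = product of the empty slice A[0:0]. If p = product(A[0:i]) holds at the top of an iteration, the body sets p to product(A[0:i]) * A[i] = product(A[0:i+1]) and then i to i+1, so the property is restored. At exit i = n, giving p = product(A[0:n]).

The other options fail:
(A) p = A[i]: after the first iteration p = A[0] but i = 1; in general p is a product of several elements, not a single one.
(B) i * p = constant: initially i * p = 0, but after one iteration it is 1 * A[0], which is nonzero in general.
(D) p = product(A[0:n]): false before the loop (p = 1, not the full product) -- it only becomes true at exit.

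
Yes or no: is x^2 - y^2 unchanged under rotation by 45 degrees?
No

Applying rotation by 45 degrees: x' = x*cos(45 degrees) - y*sin(45 degrees) = sqrt(2)x/2 - sqrt(2)y/2, y' = x*sin(45 degrees) + y*cos(45 degrees) = sqrt(2)x/2 + sqrt(2)y/2

Substituting into x^2 - y^2:
(sqrt(2)x/2 - sqrt(2)y/2)^2 - (sqrt(2)x/2 + sqrt(2)y/2)^2
= -2xy

This differs from the original expression x^2 - y^2, so it is NOT invariant.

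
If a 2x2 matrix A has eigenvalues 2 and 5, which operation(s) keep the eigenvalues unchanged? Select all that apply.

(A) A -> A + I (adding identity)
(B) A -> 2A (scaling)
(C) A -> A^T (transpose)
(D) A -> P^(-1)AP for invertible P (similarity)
C and D

Eigenvalues are preserved by:
1. Similarity transformations: A -> P^(-1)AP (same characteristic polynomial)
2. Transpose: A^T has the same eigenvalues as A

Eigenvalues are NOT preserved by:
- Adding identity: eigenvalues become 2+1, 5+1
- Scaling: eigenvalues become 4, 10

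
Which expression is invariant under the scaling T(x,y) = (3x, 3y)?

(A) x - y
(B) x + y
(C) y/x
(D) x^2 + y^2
C

Under the uniform scaling T(x,y) = (3x, 3y):
Substitute the transformed coordinates into each option and compare with the original:
(A) x - y  ->  (3x) - (3y) = 3x - 3y   [differs from x - y: not invariant]
(B) x + y  ->  (3x) + (3y) = 3x + 3y   [differs from x + y: not invariant]
(C) y/x  ->  (3y)/(3x) = y/x   [equals y/x: invariant]
(D) x^2 + y^2  ->  (3x)^2 + (3y)^2 = 9x^2 + 9y^2   [differs from x^2 + y^2: not invariant]

Only option (C), y/x, is unchanged by the transformation.
The common factor 3 cancels in a ratio of coordinates, while sums, products and sums of squares pick up factors of 3 or 9.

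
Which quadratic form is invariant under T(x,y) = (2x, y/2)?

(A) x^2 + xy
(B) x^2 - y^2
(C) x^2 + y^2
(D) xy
D

T multiplies x by 2 and divides y by 2.
Substitute the transformed coordinates into each option and compare with the original:
(A) x^2 + xy  ->  (2x)^2 + (2x)(y/2) = 4x^2 + xy   [differs from x^2 + xy: not invariant]
(B) x^2 - y^2  ->  (2x)^2 - (y/2)^2 = 4x^2 - y^2/4   [differs from x^2 - y^2: not invariant]
(C) x^2 + y^2  ->  (2x)^2 + (y/2)^2 = 4x^2 + y^2/4   [differs from x^2 + y^2: not invariant]
(D) xy  ->  (2x)(y/2) = xy   [equals xy: invariant]

Only option (D), xy, is unchanged by the transformation.
The factors 2 and 1/2 cancel only in the pure product xy.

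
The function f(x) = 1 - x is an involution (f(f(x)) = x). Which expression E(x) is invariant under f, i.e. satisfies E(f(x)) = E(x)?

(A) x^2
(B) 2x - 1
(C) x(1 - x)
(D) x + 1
C

Replace x by f(x) = 1 - x in each option and simplify. As a quick numerical cross-check, also compare E(5) with E(f(5)) = E(-4).

(A) x^2  ->  (1 - x)^2 = (x - 1)^2; check: E(5) = 25 but E(-4) = 16.   [not invariant]
(B) 2x - 1  ->  2(1 - x) - 1 = 1 - 2x; check: E(5) = 9 but E(-4) = -9.   [not invariant]
(C) x(1 - x)  ->  (1 - x)(1 - (1 - x)), which simplifies back to x(1 - x); check: E(5) = -20, E(-4) = -20.   [invariant]
(D) x + 1  ->  (1 - x) + 1 = 2 - x; check: E(5) = 6 but E(-4) = -3.   [not invariant]

Only (C) is unchanged. E is symmetric under swapping x with f(x) = 1 - x, which is exactly what an involution does.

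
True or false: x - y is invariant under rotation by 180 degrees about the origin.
False

Applying rotation by 180 degrees: x' = x*cos(180 degrees) - y*sin(180 degrees) = -x, y' = x*sin(180 degrees) + y*cos(180 degrees) = -y

Substituting into x - y:
(-x) - (-y)
= -x + y

This differs from the original expression x - y, so it is NOT invariant.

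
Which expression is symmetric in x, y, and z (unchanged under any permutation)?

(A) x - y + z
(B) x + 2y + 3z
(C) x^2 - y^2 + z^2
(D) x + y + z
D

A symmetric expression is unchanged when the variables are permuted; here the transformation to test is the swap (x, y) -> (y, x).
A symmetric expression must survive every permutation; the single swap x <-> y already eliminates the distractors, and the keyed expression is also unchanged by x <-> z and y <-> z (each variable enters it in exactly the same way).
Substitute the transformed coordinates into each option and compare with the original:
(A) x - y + z  ->  (y) - (x) + z = -x + y + z   [differs from x - y + z: not invariant]
(B) x + 2y + 3z  ->  (y) + 2(x) + 3z = 2x + y + 3z   [differs from x + 2y + 3z: not invariant]
(C) x^2 - y^2 + z^2  ->  (y)^2 - (x)^2 + z^2 = -x^2 + y^2 + z^2   [differs from x^2 - y^2 + z^2: not invariant]
(D) x + y + z  ->  (y) + (x) + z = x + y + z   [equals x + y + z: invariant]

Only option (D), x + y + z, is unchanged by the transformation.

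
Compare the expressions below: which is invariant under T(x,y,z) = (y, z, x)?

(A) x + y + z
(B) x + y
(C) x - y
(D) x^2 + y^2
A

Apply T(x,y,z) = (y, z, x) to each option, i.e. replace (x, y, z) by the transformed coordinates.
Substitute the transformed coordinates into each option and compare with the original:
(A) x + y + z  ->  (y) + (z) + (x) = x + y + z   [equals x + y + z: invariant]
(B) x + y  ->  (y) + (z) = y + z   [differs from x + y: not invariant]
(C) x - y  ->  (y) - (z) = y - z   [differs from x - y: not invariant]
(D) x^2 + y^2  ->  (y)^2 + (z)^2 = y^2 + z^2   [differs from x^2 + y^2: not invariant]

Only option (A), x + y + z, is unchanged by the transformation.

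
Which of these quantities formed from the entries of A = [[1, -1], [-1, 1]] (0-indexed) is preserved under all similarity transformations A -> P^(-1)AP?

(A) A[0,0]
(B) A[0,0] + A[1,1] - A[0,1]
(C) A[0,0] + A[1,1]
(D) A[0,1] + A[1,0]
C

A[0,0] + A[1,1] is the trace of A. By the cyclic property of the trace, tr(P^(-1)AP) = tr(APP^(-1)) = tr(A), so it is the same for every matrix similar to A.

The other combinations are not similarity invariants. For example, take P = [[1, 1], [1, 2]] (det P = 1), so P^(-1) = [[2, -1], [-1, 1]] and
B = P^(-1)AP = [[0, -3], [0, 2]].
Evaluating each option on A and on B:
(A) A[0,0]: 1 for A, 0 for B -> changes
(B) A[0,0] + A[1,1] - A[0,1]: 3 for A, 5 for B -> changes
(C) A[0,0] + A[1,1]: 2 for A, 2 for B -> unchanged
(D) A[0,1] + A[1,0]: -2 for A, -3 for B -> changes

Only (C) A[0,0] + A[1,1] = 2 survives (and it does so for every P, not just this one), so it is the invariant.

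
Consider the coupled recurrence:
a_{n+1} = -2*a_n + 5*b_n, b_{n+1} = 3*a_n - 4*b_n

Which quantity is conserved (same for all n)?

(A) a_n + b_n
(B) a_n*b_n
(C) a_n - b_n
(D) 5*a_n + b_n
A

Replace a_n by a_{n+1} = -2*a_n + 5*b_n and b_n by b_{n+1} = 3*a_n - 4*b_n in each option and simplify:
(A) a_n + b_n  ->  (-2*a_n + 5*b_n) + (3*a_n - 4*b_n) = a_n + b_n   [conserved]
(B) a_n*b_n  ->  (-2*a_n + 5*b_n)*(3*a_n - 4*b_n) = -6*a_n^2 + 23*a_n*b_n - 20*b_n^2   [not conserved]
(C) a_n - b_n  ->  (-2*a_n + 5*b_n) - (3*a_n - 4*b_n) = -5*a_n + 9*b_n   [not conserved]
(D) 5*a_n + b_n  ->  5*(-2*a_n + 5*b_n) + (3*a_n - 4*b_n) = -7*a_n + 21*b_n   [not conserved]

Only (A) a_n + b_n returns to itself after one step, so it is the conserved quantity.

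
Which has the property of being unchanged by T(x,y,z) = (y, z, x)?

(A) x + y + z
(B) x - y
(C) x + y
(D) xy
A

Apply T(x,y,z) = (y, z, x) to each option, i.e. replace (x, y, z) by the transformed coordinates.
Substitute the transformed coordinates into each option and compare with the original:
(A) x + y + z  ->  (y) + (z) + (x) = x + y + z   [equals x + y + z: invariant]
(B) x - y  ->  (y) - (z) = y - z   [differs from x - y: not invariant]
(C) x + y  ->  (y) + (z) = y + z   [differs from x + y: not invariant]
(D) xy  ->  (y)(z) = yz   [differs from xy: not invariant]

Only option (A), x + y + z, is unchanged by the transformation.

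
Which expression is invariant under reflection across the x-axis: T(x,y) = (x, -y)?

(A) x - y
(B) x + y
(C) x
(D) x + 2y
C

The map is reflection across the x-axis: T(x,y) = (x, -y).
Substitute the transformed coordinates into each option and compare with the original:
(A) x - y  ->  (x) - (-y) = x + y   [differs from x - y: not invariant]
(B) x + y  ->  (x) + (-y) = x - y   [differs from x + y: not invariant]
(C) x  ->  (x) = x   [equals x: invariant]
(D) x + 2y  ->  (x) + 2(-y) = x - 2y   [differs from x + 2y: not invariant]

Only option (C), x, is unchanged by the transformation.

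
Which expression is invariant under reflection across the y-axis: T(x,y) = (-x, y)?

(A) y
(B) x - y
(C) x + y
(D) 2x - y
A

The map is reflection across the y-axis: T(x,y) = (-x, y).
Substitute the transformed coordinates into each option and compare with the original:
(A) y  ->  (y) = y   [equals y: invariant]
(B) x - y  ->  (-x) - (y) = -x - y   [differs from x - y: not invariant]
(C) x + y  ->  (-x) + (y) = -x + y   [differs from x + y: not invariant]
(D) 2x - y  ->  2(-x) - (y) = -2x - y   [differs from 2x - y: not invariant]

Only option (A), y, is unchanged by the transformation.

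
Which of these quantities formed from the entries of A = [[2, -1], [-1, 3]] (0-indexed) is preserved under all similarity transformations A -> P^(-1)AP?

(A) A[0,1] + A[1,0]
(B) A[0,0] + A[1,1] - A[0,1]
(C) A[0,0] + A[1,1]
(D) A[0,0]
C

A[0,0] + A[1,1] is the trace of A. By the cyclic property of the trace, tr(P^(-1)AP) = tr(APP^(-1)) = tr(A), so it is the same for every matrix similar to A.

The other combinations are not similarity invariants. For example, take P = [[1, 1], [1, 2]] (det P = 1), so P^(-1) = [[2, -1], [-1, 1]] and
B = P^(-1)AP = [[0, -5], [1, 5]].
Evaluating each option on A and on B:
(A) A[0,1] + A[1,0]: -2 for A, -4 for B -> changes
(B) A[0,0] + A[1,1] - A[0,1]: 6 for A, 10 for B -> changes
(C) A[0,0] + A[1,1]: 5 for A, 5 for B -> unchanged
(D) A[0,0]: 2 for A, 0 for B -> changes

Only (C) A[0,0] + A[1,1] = 5 survives (and it does so for every P, not just this one), so it is the invariant.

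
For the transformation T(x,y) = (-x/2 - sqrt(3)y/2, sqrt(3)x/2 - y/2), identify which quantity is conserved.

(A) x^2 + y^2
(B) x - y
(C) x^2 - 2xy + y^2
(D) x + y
A

An expression E(x,y) is invariant under T if E(T(x,y)) = E(x,y). Here T(x,y) = (-x/2 - sqrt(3)y/2, sqrt(3)x/2 - y/2).
Substitute the transformed coordinates into each option and compare with the original:
(A) x^2 + y^2  ->  (-x/2 - sqrt(3)y/2)^2 + (sqrt(3)x/2 - y/2)^2 = x^2 + y^2   [equals x^2 + y^2: invariant]
(B) x - y  ->  (-x/2 - sqrt(3)y/2) - (sqrt(3)x/2 - y/2) = -sqrt(3)x/2 - x/2 - sqrt(3)y/2 + y/2   [differs from x - y: not invariant]
(C) x^2 - 2xy + y^2  ->  (-x/2 - sqrt(3)y/2)^2 - 2(-x/2 - sqrt(3)y/2)(sqrt(3)x/2 - y/2) + (sqrt(3)x/2 - y/2)^2 = sqrt(3)x^2/2 + x^2 + xy - sqrt(3)y^2/2 + y^2   [differs from x^2 - 2xy + y^2: not invariant]
(D) x + y  ->  (-x/2 - sqrt(3)y/2) + (sqrt(3)x/2 - y/2) = -x/2 + sqrt(3)x/2 - sqrt(3)y/2 - y/2   [differs from x + y: not invariant]

Only option (A), x^2 + y^2, is unchanged by the transformation.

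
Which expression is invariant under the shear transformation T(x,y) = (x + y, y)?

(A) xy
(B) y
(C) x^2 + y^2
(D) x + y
B

Under the shear T(x,y) = (x + y, y):
Substitute the transformed coordinates into each option and compare with the original:
(A) xy  ->  (x + y)(y) = xy + y^2   [differs from xy: not invariant]
(B) y  ->  (y) = y   [equals y: invariant]
(C) x^2 + y^2  ->  (x + y)^2 + (y)^2 = x^2 + 2xy + 2y^2   [differs from x^2 + y^2: not invariant]
(D) x + y  ->  (x + y) + (y) = x + 2y   [differs from x + y: not invariant]

Only option (B), y, is unchanged by the transformation.
A horizontal shear moves points parallel to the x-axis, so the y-coordinate (and any function of y alone) is unchanged.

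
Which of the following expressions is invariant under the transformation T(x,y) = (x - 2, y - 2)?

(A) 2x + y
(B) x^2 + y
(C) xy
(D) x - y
D

An expression E(x,y) is invariant under T if E(T(x,y)) = E(x,y). Here T(x,y) = (x - 2, y - 2).
Substitute the transformed coordinates into each option and compare with the original:
(A) 2x + y  ->  2(x - 2) + (y - 2) = 2x + y - 6   [differs from 2x + y: not invariant]
(B) x^2 + y  ->  (x - 2)^2 + (y - 2) = x^2 - 4x + y + 2   [differs from x^2 + y: not invariant]
(C) xy  ->  (x - 2)(y - 2) = xy - 2x - 2y + 4   [differs from xy: not invariant]
(D) x - y  ->  (x - 2) - (y - 2) = x - y   [equals x - y: invariant]

Only option (D), x - y, is unchanged by the transformation.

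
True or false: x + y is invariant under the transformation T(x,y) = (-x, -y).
False

Substitute T(x,y) = (-x, -y) into the expression and compare with the original.

Original: x + y
After applying T: (-x) + (-y) = -x - y

This differs from the original x + y (difference: -2x - 2y), so the expression is NOT invariant.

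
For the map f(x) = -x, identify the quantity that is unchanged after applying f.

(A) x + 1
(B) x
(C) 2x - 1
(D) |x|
D

For f(x) = -x:
Applying f replaces x by -x. Since |-x| = |x|, the absolute value is unchanged by f, whereas x -> -x, 2x - 1 -> -2x - 1 and x + 1 -> -x + 1 all change.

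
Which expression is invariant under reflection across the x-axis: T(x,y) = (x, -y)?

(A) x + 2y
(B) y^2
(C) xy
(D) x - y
B

The map is reflection across the x-axis: T(x,y) = (x, -y).
Substitute the transformed coordinates into each option and compare with the original:
(A) x + 2y  ->  (x) + 2(-y) = x - 2y   [differs from x + 2y: not invariant]
(B) y^2  ->  (-y)^2 = y^2   [equals y^2: invariant]
(C) xy  ->  (x)(-y) = -xy   [differs from xy: not invariant]
(D) x - y  ->  (x) - (-y) = x + y   [differs from x - y: not invariant]

Only option (B), y^2, is unchanged by the transformation.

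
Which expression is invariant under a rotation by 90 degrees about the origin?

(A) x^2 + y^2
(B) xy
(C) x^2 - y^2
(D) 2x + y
A

A rotation by 90 degrees sends (x, y) to (-y, x).
Substitute the transformed coordinates into each option and compare with the original:
(A) x^2 + y^2  ->  (-y)^2 + (x)^2 = x^2 + y^2   [equals x^2 + y^2: invariant]
(B) xy  ->  (-y)(x) = -xy   [differs from xy: not invariant]
(C) x^2 - y^2  ->  (-y)^2 - (x)^2 = -x^2 + y^2   [differs from x^2 - y^2: not invariant]
(D) 2x + y  ->  2(-y) + (x) = x - 2y   [differs from 2x + y: not invariant]

Only option (A), x^2 + y^2, is unchanged by the transformation.
Geometrically, x^2 + y^2 is the squared distance from the origin, which every rotation about the origin preserves.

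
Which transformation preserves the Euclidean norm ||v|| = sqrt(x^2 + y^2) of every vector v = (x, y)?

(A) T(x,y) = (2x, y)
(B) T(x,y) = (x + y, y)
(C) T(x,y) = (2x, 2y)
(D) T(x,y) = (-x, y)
D

A transformation preserves a norm if ||T(v)|| = ||v|| for every v; a single vector where the norm changes rules an option out.

(A) T(x,y) = (2x, y): v = (1, 0) has norm sqrt((1)^2 + (0)^2) = 1, but T(v) = (2, 0) has norm 2 -- not preserved.
(B) T(x,y) = (x + y, y): v = (0, 1) has norm sqrt((0)^2 + (1)^2) = 1, but T(v) = (1, 1) has norm sqrt(2) -- not preserved.
(C) T(x,y) = (2x, 2y): v = (1, 0) has norm sqrt((1)^2 + (0)^2) = 1, but T(v) = (2, 0) has norm 2 -- not preserved.
(D) T(x,y) = (-x, y): preserves the norm -- it is an orthogonal map (a rotation/reflection), and (-x)^2 + (y)^2 simplifies to x^2 + y^2.

Therefore the answer is (D).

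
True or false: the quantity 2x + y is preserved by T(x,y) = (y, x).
False

Substitute T(x,y) = (y, x) into the expression and compare with the original.

Original: 2x + y
After applying T: 2(y) + (x) = x + 2y

This differs from the original 2x + y (difference: -x + y), so the expression is NOT invariant.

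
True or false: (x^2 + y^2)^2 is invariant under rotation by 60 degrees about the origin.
True

Applying rotation by 60 degrees: x' = x*cos(60 degrees) - y*sin(60 degrees) = x/2 - sqrt(3)y/2, y' = x*sin(60 degrees) + y*cos(60 degrees) = sqrt(3)x/2 + y/2

Substituting into (x^2 + y^2)^2:
((x/2 - sqrt(3)y/2)^2 + (sqrt(3)x/2 + y/2)^2)^2
= x^4 + 2x^2y^2 + y^4 = (x^2 + y^2)^2

This equals the original expression (x^2 + y^2)^2, so it IS invariant.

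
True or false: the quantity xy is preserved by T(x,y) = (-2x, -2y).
False

Substitute T(x,y) = (-2x, -2y) into the expression and compare with the original.

Original: xy
After applying T: (-2x)(-2y) = 4xy

This differs from the original xy (difference: 3xy), so the expression is NOT invariant.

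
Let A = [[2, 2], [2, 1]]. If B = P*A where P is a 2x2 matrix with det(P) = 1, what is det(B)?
-2

By the multiplicative property of determinants, det(B) = det(P*A) = det(P) * det(A) = det(A),
so the determinant is invariant under multiplication by any determinant-1 matrix; we just need det(A).

det(A) = (2)(1) - (2)(2) = 2 - 4 = -2

Therefore det(B) = 1 * (-2) = -2.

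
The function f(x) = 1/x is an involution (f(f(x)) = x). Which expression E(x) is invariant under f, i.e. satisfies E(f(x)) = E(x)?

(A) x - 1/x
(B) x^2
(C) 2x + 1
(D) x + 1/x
D

Replace x by f(x) = 1/x in each option and simplify. As a quick numerical cross-check, also compare E(4) with E(f(4)) = E(1/4).

(A) x - 1/x  ->  (1/x) - 1/(1/x) = -x + 1/x; check: E(4) = 15/4 but E(1/4) = -15/4.   [not invariant]
(B) x^2  ->  (1/x)^2 = x^(-2); check: E(4) = 16 but E(1/4) = 1/16.   [not invariant]
(C) 2x + 1  ->  2(1/x) + 1 = (x + 2)/x; check: E(4) = 9 but E(1/4) = 3/2.   [not invariant]
(D) x + 1/x  ->  (1/x) + 1/(1/x), which simplifies back to x + 1/x; check: E(4) = 17/4, E(1/4) = 17/4.   [invariant]

Only (D) is unchanged. E is symmetric under swapping x with f(x) = 1/x, which is exactly what an involution does.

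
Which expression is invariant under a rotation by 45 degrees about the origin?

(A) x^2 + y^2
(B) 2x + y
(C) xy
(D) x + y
A

A rotation by 45 degrees sends (x, y) to (sqrt(2)x/2 - sqrt(2)y/2, sqrt(2)x/2 + sqrt(2)y/2).
Substitute the transformed coordinates into each option and compare with the original:
(A) x^2 + y^2  ->  (sqrt(2)x/2 - sqrt(2)y/2)^2 + (sqrt(2)x/2 + sqrt(2)y/2)^2 = x^2 + y^2   [equals x^2 + y^2: invariant]
(B) 2x + y  ->  2(sqrt(2)x/2 - sqrt(2)y/2) + (sqrt(2)x/2 + sqrt(2)y/2) = 3sqrt(2)x/2 - sqrt(2)y/2   [differs from 2x + y: not invariant]
(C) xy  ->  (sqrt(2)x/2 - sqrt(2)y/2)(sqrt(2)x/2 + sqrt(2)y/2) = x^2/2 - y^2/2   [differs from xy: not invariant]
(D) x + y  ->  (sqrt(2)x/2 - sqrt(2)y/2) + (sqrt(2)x/2 + sqrt(2)y/2) = sqrt(2)x   [differs from x + y: not invariant]

Only option (A), x^2 + y^2, is unchanged by the transformation.
Geometrically, x^2 + y^2 is the squared distance from the origin, which every rotation about the origin preserves.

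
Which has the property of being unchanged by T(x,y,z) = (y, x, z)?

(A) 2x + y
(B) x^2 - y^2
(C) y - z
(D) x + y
D

Apply T(x,y,z) = (y, x, z) to each option, i.e. replace (x, y, z) by the transformed coordinates.
Substitute the transformed coordinates into each option and compare with the original:
(A) 2x + y  ->  2(y) + (x) = x + 2y   [differs from 2x + y: not invariant]
(B) x^2 - y^2  ->  (y)^2 - (x)^2 = -x^2 + y^2   [differs from x^2 - y^2: not invariant]
(C) y - z  ->  (x) - (z) = x - z   [differs from y - z: not invariant]
(D) x + y  ->  (y) + (x) = x + y   [equals x + y: invariant]

Only option (D), x + y, is unchanged by the transformation.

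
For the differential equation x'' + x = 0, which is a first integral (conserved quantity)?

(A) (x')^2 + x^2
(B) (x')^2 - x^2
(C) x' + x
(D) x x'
A

A first integral I satisfies dI/dt = 0 along every solution. Differentiate each option and use the equation of motion:
(A) d/dt[(x')^2 + x^2] = 2x'x'' + 2x x' = 2x'(-x) + 2x x' = 0
(B) d/dt[(x')^2 - x^2] = 2x'x'' - 2x x' = -4x x', not identically 0
(C) d/dt[x' + x] = x'' + x' = -x + x', not identically 0
(D) d/dt[x x'] = (x')^2 + x x'' = (x')^2 - x^2, not identically 0

Only (A) has zero time-derivative. So the energy-like quantity (x')^2 + x^2 is the first integral.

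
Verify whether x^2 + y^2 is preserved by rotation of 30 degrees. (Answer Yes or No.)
Yes

Applying rotation by 30 degrees: x' = x*cos(30 degrees) - y*sin(30 degrees) = sqrt(3)x/2 - y/2, y' = x*sin(30 degrees) + y*cos(30 degrees) = x/2 + sqrt(3)y/2

Substituting into x^2 + y^2:
(sqrt(3)x/2 - y/2)^2 + (x/2 + sqrt(3)y/2)^2
= x^2 + y^2

This equals the original expression x^2 + y^2, so it IS invariant.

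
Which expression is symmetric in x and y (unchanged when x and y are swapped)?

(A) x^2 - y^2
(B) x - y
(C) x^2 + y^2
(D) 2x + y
C

A symmetric expression is unchanged when the variables are permuted; here the transformation to test is the swap (x, y) -> (y, x).
Substitute the transformed coordinates into each option and compare with the original:
(A) x^2 - y^2  ->  (y)^2 - (x)^2 = -x^2 + y^2   [differs from x^2 - y^2: not invariant]
(B) x - y  ->  (y) - (x) = -x + y   [differs from x - y: not invariant]
(C) x^2 + y^2  ->  (y)^2 + (x)^2 = x^2 + y^2   [equals x^2 + y^2: invariant]
(D) 2x + y  ->  2(y) + (x) = x + 2y   [differs from 2x + y: not invariant]

Only option (C), x^2 + y^2, is unchanged by the transformation.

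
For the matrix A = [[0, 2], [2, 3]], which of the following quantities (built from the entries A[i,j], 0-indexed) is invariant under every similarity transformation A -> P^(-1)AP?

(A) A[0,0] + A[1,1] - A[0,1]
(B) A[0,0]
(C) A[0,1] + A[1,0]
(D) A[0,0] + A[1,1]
D

A[0,0] + A[1,1] is the trace of A. By the cyclic property of the trace, tr(P^(-1)AP) = tr(APP^(-1)) = tr(A), so it is the same for every matrix similar to A.

The other combinations are not similarity invariants. For example, take P = [[2, 1], [1, 1]] (det P = 1), so P^(-1) = [[1, -1], [-1, 2]] and
B = P^(-1)AP = [[-5, -3], [12, 8]].
Evaluating each option on A and on B:
(A) A[0,0] + A[1,1] - A[0,1]: 1 for A, 6 for B -> changes
(B) A[0,0]: 0 for A, -5 for B -> changes
(C) A[0,1] + A[1,0]: 4 for A, 9 for B -> changes
(D) A[0,0] + A[1,1]: 3 for A, 3 for B -> unchanged

Only (D) A[0,0] + A[1,1] = 3 survives (and it does so for every P, not just this one), so it is the invariant.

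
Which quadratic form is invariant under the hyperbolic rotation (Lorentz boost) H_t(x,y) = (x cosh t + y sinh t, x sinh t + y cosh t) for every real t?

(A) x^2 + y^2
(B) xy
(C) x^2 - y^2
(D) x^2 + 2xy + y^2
C

Write x' = x cosh t + y sinh t, y' = x sinh t + y cosh t and substitute into each option:
(A) x^2 + y^2: (x cosh t + y sinh t)^2 + (x sinh t + y cosh t)^2 = (x^2 + y^2)(cosh^2 t + sinh^2 t) + 4xy sinh t cosh t = (x^2 + y^2) cosh 2t + 2xy sinh 2t   [not invariant for t != 0]
(B) xy: (x cosh t + y sinh t)(x sinh t + y cosh t) = xy(cosh^2 t + sinh^2 t) + (x^2 + y^2) sinh t cosh t = xy cosh 2t + (x^2 + y^2)(sinh 2t)/2   [not invariant for t != 0]
(C) x^2 - y^2: (x cosh t + y sinh t)^2 - (x sinh t + y cosh t)^2 = x^2(cosh^2 t - sinh^2 t) + 2xy(cosh t sinh t - sinh t cosh t) + y^2(sinh^2 t - cosh^2 t) = x^2 - y^2   [invariant, using cosh^2 t - sinh^2 t = 1]
(D) x^2 + 2xy + y^2: (x' + y')^2 with x' + y' = (x + y)(cosh t + sinh t) = (x + y)e^t, so it becomes (x + y)^2 e^(2t)   [not invariant for t != 0]

Only (C) x^2 - y^2 is unchanged; it is the Minkowski form preserved by Lorentz boosts, just as x^2 + y^2 is preserved by ordinary rotations.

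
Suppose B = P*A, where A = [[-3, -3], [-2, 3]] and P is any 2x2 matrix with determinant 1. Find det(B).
-15

By the multiplicative property of determinants, det(B) = det(P*A) = det(P) * det(A) = det(A),
so the determinant is invariant under multiplication by any determinant-1 matrix; we just need det(A).

det(A) = (-3)(3) - (-3)(-2) = -9 - 6 = -15

Therefore det(B) = 1 * (-15) = -15.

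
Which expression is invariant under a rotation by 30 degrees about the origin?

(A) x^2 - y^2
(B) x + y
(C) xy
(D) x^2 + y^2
D

A rotation by 30 degrees sends (x, y) to (sqrt(3)x/2 - y/2, x/2 + sqrt(3)y/2).
Substitute the transformed coordinates into each option and compare with the original:
(A) x^2 - y^2  ->  (sqrt(3)x/2 - y/2)^2 - (x/2 + sqrt(3)y/2)^2 = x^2/2 - sqrt(3)xy - y^2/2   [differs from x^2 - y^2: not invariant]
(B) x + y  ->  (sqrt(3)x/2 - y/2) + (x/2 + sqrt(3)y/2) = x/2 + sqrt(3)x/2 - y/2 + sqrt(3)y/2   [differs from x + y: not invariant]
(C) xy  ->  (sqrt(3)x/2 - y/2)(x/2 + sqrt(3)y/2) = sqrt(3)x^2/4 + xy/2 - sqrt(3)y^2/4   [differs from xy: not invariant]
(D) x^2 + y^2  ->  (sqrt(3)x/2 - y/2)^2 + (x/2 + sqrt(3)y/2)^2 = x^2 + y^2   [equals x^2 + y^2: invariant]

Only option (D), x^2 + y^2, is unchanged by the transformation.
Geometrically, x^2 + y^2 is the squared distance from the origin, which every rotation about the origin preserves.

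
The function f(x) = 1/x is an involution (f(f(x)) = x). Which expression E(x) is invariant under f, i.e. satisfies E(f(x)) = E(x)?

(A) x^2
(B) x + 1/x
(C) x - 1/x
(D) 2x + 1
B

Replace x by f(x) = 1/x in each option and simplify. As a quick numerical cross-check, also compare E(4) with E(f(4)) = E(1/4).

(A) x^2  ->  (1/x)^2 = x^(-2); check: E(4) = 16 but E(1/4) = 1/16.   [not invariant]
(B) x + 1/x  ->  (1/x) + 1/(1/x), which simplifies back to x + 1/x; check: E(4) = 17/4, E(1/4) = 17/4.   [invariant]
(C) x - 1/x  ->  (1/x) - 1/(1/x) = -x + 1/x; check: E(4) = 15/4 but E(1/4) = -15/4.   [not invariant]
(D) 2x + 1  ->  2(1/x) + 1 = (x + 2)/x; check: E(4) = 9 but E(1/4) = 3/2.   [not invariant]

Only (B) is unchanged. E is symmetric under swapping x with f(x) = 1/x, which is exactly what an involution does.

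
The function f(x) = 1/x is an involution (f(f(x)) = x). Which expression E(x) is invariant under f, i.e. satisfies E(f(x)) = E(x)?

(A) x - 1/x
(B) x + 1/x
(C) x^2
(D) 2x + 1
B

Replace x by f(x) = 1/x in each option and simplify. As a quick numerical cross-check, also compare E(5) with E(f(5)) = E(1/5).

(A) x - 1/x  ->  (1/x) - 1/(1/x) = -x + 1/x; check: E(5) = 24/5 but E(1/5) = -24/5.   [not invariant]
(B) x + 1/x  ->  (1/x) + 1/(1/x), which simplifies back to x + 1/x; check: E(5) = 26/5, E(1/5) = 26/5.   [invariant]
(C) x^2  ->  (1/x)^2 = x^(-2); check: E(5) = 25 but E(1/5) = 1/25.   [not invariant]
(D) 2x + 1  ->  2(1/x) + 1 = (x + 2)/x; check: E(5) = 11 but E(1/5) = 7/5.   [not invariant]

Only (B) is unchanged. E is symmetric under swapping x with f(x) = 1/x, which is exactly what an involution does.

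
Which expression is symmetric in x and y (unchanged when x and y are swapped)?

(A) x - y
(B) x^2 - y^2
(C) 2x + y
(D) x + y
D

A symmetric expression is unchanged when the variables are permuted; here the transformation to test is the swap (x, y) -> (y, x).
Substitute the transformed coordinates into each option and compare with the original:
(A) x - y  ->  (y) - (x) = -x + y   [differs from x - y: not invariant]
(B) x^2 - y^2  ->  (y)^2 - (x)^2 = -x^2 + y^2   [differs from x^2 - y^2: not invariant]
(C) 2x + y  ->  2(y) + (x) = x + 2y   [differs from 2x + y: not invariant]
(D) x + y  ->  (y) + (x) = x + y   [equals x + y: invariant]

Only option (D), x + y, is unchanged by the transformation.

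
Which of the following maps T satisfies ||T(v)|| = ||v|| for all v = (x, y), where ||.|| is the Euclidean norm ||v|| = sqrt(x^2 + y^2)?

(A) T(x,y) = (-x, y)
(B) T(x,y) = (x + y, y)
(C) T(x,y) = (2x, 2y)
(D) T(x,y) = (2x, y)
A

A transformation preserves a norm if ||T(v)|| = ||v|| for every v; a single vector where the norm changes rules an option out.

(A) T(x,y) = (-x, y): preserves the norm -- it is an orthogonal map (a rotation/reflection), and (-x)^2 + (y)^2 simplifies to x^2 + y^2.
(B) T(x,y) = (x + y, y): v = (0, 1) has norm sqrt((0)^2 + (1)^2) = 1, but T(v) = (1, 1) has norm sqrt(2) -- not preserved.
(C) T(x,y) = (2x, 2y): v = (1, 0) has norm sqrt((1)^2 + (0)^2) = 1, but T(v) = (2, 0) has norm 2 -- not preserved.
(D) T(x,y) = (2x, y): v = (1, 0) has norm sqrt((1)^2 + (0)^2) = 1, but T(v) = (2, 0) has norm 2 -- not preserved.

Therefore the answer is (A).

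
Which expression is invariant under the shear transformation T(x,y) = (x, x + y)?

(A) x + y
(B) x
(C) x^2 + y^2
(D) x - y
B

Under the shear T(x,y) = (x, x + y):
Substitute the transformed coordinates into each option and compare with the original:
(A) x + y  ->  (x) + (x + y) = 2x + y   [differs from x + y: not invariant]
(B) x  ->  (x) = x   [equals x: invariant]
(C) x^2 + y^2  ->  (x)^2 + (x + y)^2 = 2x^2 + 2xy + y^2   [differs from x^2 + y^2: not invariant]
(D) x - y  ->  (x) - (x + y) = -y   [differs from x - y: not invariant]

Only option (B), x, is unchanged by the transformation.
A vertical shear moves points parallel to the y-axis, so the x-coordinate (and any function of x alone) is unchanged.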